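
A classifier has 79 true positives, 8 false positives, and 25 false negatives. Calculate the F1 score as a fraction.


Precision = 79/87 = 79/87. Recall = 79/104 = 79/104. F1 = 2*P*R/(P+R) = 158/191.

158/191


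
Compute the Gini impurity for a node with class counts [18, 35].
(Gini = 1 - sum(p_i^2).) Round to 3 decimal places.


Total = 53. Proportions: 18/53, 35/53. sum(p_i^2) = 0.5514. Gini = 1 - 0.5514 = 0.4486, which rounds to 0.449.

0.449


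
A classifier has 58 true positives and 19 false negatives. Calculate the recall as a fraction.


Recall = TP / (TP + FN) = 58 / 77 = 58/77.

58/77


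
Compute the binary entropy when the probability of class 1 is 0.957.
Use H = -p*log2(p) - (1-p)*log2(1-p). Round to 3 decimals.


H = -0.957*log2(0.957) - 0.043*log2(0.043) = 0.256.

0.256


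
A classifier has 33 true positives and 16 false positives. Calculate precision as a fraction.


Precision = TP / (TP + FP) = 33 / 49 = 33/49.

33/49


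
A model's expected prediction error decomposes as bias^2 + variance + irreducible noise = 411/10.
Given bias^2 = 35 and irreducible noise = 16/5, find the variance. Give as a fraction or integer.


Total error = bias^2 + variance + irreducible noise. So variance = 411/10 - 35 - 16/5 = 29/10.

29/10


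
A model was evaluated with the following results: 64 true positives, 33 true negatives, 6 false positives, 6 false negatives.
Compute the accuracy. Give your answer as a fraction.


Accuracy = (TP + TN) / (TP + TN + FP + FN) = (64 + 33) / 109 = 97/109.

97/109


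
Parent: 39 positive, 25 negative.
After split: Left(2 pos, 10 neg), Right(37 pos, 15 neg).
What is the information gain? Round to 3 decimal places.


H(parent) = 0.9652. H(left) = 0.6500, H(right) = 0.8667. Weighted = (12/64)*0.6500 + (52/64)*0.8667 = 0.8261. IG = 0.9652 - 0.8261 = 0.1391, which rounds to 0.139.

0.139


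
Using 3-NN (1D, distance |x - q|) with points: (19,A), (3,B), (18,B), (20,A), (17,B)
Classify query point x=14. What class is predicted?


Distances: |19-14|=5, |3-14|=11, |18-14|=4, |20-14|=6, |17-14|=3. 3 nearest: (17,B), (18,B), (19,A). Counts: {'B': 2, 'A': 1}. Majority class: B.

B


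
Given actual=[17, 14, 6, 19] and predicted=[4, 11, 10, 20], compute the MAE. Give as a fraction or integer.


MAE = (1/4) * (|17-4|=13 + |14-11|=3 + |6-10|=4 + |19-20|=1). Sum = 21. MAE = 21/4.

21/4


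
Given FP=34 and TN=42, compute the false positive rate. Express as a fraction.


FPR = FP / (FP + TN) = 34 / 76 = 17/38.

17/38


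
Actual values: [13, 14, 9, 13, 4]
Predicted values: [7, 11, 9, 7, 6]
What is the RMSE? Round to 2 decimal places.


MSE = 17.0000. RMSE = sqrt(17.0000) = 4.12.

4.12


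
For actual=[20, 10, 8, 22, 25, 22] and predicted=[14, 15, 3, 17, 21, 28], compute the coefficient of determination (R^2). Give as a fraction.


Mean(y) = 107/6. SS_res = 163. SS_tot = 1493/6. R^2 = 1 - 163/(1493/6) = 515/1493.

515/1493


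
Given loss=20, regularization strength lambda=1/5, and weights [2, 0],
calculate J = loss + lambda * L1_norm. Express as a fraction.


L1 norm = sum(|w|) = 2. J = 20 + 1/5 * 2 = 102/5.

102/5


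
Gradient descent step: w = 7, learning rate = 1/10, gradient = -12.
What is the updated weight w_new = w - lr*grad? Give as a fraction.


w_new = 7 - 1/10 * -12 = 7 - -6/5 = 41/5.

41/5


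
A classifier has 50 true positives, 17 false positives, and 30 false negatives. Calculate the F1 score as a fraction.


Precision = 50/67 = 50/67. Recall = 50/80 = 5/8. F1 = 2*P*R/(P+R) = 100/147.

100/147


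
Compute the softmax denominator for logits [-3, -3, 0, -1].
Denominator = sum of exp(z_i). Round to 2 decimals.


Denom = e^-3=0.0498 + e^-3=0.0498 + e^0=1.0000 + e^-1=0.3679. Sum = 1.4675, which rounds to 1.47.

1.47


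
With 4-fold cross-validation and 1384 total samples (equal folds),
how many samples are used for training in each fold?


Each validation fold has 1384/4 = 346 samples. Training set = 1384 - 346 = 1038.

1038


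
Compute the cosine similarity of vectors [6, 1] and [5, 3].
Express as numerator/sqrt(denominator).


dot = 33. |a|^2 = 37, |b|^2 = 34. cos = 33/sqrt(1258).

33/sqrt(1258)


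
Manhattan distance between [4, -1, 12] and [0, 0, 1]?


d = sum of absolute differences: |4-0|=4 + |-1-0|=1 + |12-1|=11 = 16.

16


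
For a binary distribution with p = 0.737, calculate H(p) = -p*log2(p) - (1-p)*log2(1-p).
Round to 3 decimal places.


H = -0.737*log2(0.737) - 0.263*log2(0.263) = 0.831.

0.831


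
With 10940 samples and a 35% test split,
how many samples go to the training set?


Test set = 10940 * 35% = 3829. Training set = 10940 - 3829 = 7111.

7111


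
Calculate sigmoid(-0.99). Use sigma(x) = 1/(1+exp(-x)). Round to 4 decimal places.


sigma(-0.99) = 1/(1+e^(0.99)) = 1/(1+2.691234) = 1/3.691234 = 0.2709.

0.2709


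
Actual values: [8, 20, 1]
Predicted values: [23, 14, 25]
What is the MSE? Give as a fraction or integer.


MSE = (1/3) * ((8-23)^2=225 + (20-14)^2=36 + (1-25)^2=576). Sum = 837. MSE = 279.

279


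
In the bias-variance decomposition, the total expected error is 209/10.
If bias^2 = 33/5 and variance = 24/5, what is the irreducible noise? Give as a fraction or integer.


Total error = bias^2 + variance + irreducible noise. So irreducible noise = 209/10 - 33/5 - 24/5 = 19/2.

19/2


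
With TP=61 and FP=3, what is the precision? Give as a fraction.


Precision = TP / (TP + FP) = 61 / 64 = 61/64.

61/64


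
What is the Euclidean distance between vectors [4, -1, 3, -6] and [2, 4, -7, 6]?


d = sqrt(sum of squared differences). (4-2)^2=4, (-1-4)^2=25, (3--7)^2=100, (-6-6)^2=144. Sum = 273.

sqrt(273)


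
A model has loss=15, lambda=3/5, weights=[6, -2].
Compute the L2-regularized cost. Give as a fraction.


L2 sq norm = sum(w^2) = 40. J = 15 + 3/5 * 40 = 39.

39


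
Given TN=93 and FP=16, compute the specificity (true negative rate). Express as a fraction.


Specificity = TN / (TN + FP) = 93 / 109 = 93/109.

93/109


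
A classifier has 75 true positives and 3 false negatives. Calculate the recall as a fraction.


Recall = TP / (TP + FN) = 75 / 78 = 25/26.

25/26


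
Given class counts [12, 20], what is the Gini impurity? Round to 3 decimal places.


Total = 32. Proportions: 12/32, 20/32. sum(p_i^2) = 0.5312. Gini = 1 - 0.5312 = 0.4688, which rounds to 0.469.

0.469


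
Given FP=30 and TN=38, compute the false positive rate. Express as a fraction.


FPR = FP / (FP + TN) = 30 / 68 = 15/34.

15/34


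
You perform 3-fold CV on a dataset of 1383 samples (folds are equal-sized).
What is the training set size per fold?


Each validation fold has 1383/3 = 461 samples. Training set = 1383 - 461 = 922.

922


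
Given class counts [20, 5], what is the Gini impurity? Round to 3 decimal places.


Total = 25. Proportions: 20/25, 5/25. sum(p_i^2) = 0.6800. Gini = 1 - 0.6800 = 0.3200, which rounds to 0.320.

0.320


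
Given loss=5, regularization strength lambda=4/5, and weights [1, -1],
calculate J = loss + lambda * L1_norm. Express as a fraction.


L1 norm = sum(|w|) = 2. J = 5 + 4/5 * 2 = 33/5.

33/5


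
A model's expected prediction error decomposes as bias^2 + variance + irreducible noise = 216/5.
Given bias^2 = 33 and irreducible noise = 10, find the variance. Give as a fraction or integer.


Total error = bias^2 + variance + irreducible noise. So variance = 216/5 - 33 - 10 = 1/5.

1/5


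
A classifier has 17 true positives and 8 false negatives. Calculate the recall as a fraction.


Recall = TP / (TP + FN) = 17 / 25 = 17/25.

17/25


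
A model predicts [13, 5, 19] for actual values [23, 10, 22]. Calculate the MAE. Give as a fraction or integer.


MAE = (1/3) * (|23-13|=10 + |10-5|=5 + |22-19|=3). Sum = 18. MAE = 6.

6


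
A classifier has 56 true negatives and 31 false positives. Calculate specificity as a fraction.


Specificity = TN / (TN + FP) = 56 / 87 = 56/87.

56/87


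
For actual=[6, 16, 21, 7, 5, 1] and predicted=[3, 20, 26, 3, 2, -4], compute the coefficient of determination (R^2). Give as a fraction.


Mean(y) = 28/3. SS_res = 100. SS_tot = 856/3. R^2 = 1 - 100/(856/3) = 139/214.

139/214


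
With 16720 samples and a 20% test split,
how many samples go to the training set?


Test set = 16720 * 20% = 3344. Training set = 16720 - 3344 = 13376.

13376


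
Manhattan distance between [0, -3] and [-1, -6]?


d = sum of absolute differences: |0--1|=1 + |-3--6|=3 = 4.

4


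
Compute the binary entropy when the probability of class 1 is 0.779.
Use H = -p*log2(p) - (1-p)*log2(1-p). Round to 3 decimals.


H = -0.779*log2(0.779) - 0.221*log2(0.221) = 0.762.

0.762


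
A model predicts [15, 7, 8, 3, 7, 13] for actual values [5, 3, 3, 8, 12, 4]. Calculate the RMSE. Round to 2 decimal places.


MSE = 45.3333. RMSE = sqrt(45.3333) = 6.73.

6.73


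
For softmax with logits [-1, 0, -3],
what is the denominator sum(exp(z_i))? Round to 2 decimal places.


Denom = e^-1=0.3679 + e^0=1.0000 + e^-3=0.0498. Sum = 1.4177, which rounds to 1.42.

1.42


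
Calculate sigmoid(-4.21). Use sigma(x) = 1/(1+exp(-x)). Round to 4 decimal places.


sigma(-4.21) = 1/(1+e^(4.21)) = 1/(1+67.356540) = 1/68.356540 = 0.0146.

0.0146


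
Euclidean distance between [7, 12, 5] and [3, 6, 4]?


d = sqrt(sum of squared differences). (7-3)^2=16, (12-6)^2=36, (5-4)^2=1. Sum = 53.

sqrt(53)


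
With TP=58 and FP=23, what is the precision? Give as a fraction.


Precision = TP / (TP + FP) = 58 / 81 = 58/81.

58/81


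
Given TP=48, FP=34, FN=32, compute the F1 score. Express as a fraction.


Precision = 48/82 = 24/41. Recall = 48/80 = 3/5. F1 = 2*P*R/(P+R) = 16/27.

16/27


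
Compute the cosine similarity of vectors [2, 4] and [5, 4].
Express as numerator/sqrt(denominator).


dot = 26. |a|^2 = 20, |b|^2 = 41. cos = 26/sqrt(820).

26/sqrt(820)


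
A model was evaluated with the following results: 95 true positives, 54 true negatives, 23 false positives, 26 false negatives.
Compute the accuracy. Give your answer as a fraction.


Accuracy = (TP + TN) / (TP + TN + FP + FN) = (95 + 54) / 198 = 149/198.

149/198


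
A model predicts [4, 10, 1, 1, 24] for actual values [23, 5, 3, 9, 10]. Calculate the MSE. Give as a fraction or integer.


MSE = (1/5) * ((23-4)^2=361 + (5-10)^2=25 + (3-1)^2=4 + (9-1)^2=64 + (10-24)^2=196). Sum = 650. MSE = 130.

130


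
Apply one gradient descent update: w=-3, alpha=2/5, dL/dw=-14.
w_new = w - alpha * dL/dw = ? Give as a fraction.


w_new = -3 - 2/5 * -14 = -3 - -28/5 = 13/5.

13/5


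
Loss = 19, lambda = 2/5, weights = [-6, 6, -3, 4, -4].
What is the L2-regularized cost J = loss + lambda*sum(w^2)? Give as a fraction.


L2 sq norm = sum(w^2) = 113. J = 19 + 2/5 * 113 = 321/5.

321/5


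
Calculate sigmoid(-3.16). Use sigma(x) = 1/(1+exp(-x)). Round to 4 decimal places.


sigma(-3.16) = 1/(1+e^(3.16)) = 1/(1+23.570596) = 1/24.570596 = 0.0407.

0.0407


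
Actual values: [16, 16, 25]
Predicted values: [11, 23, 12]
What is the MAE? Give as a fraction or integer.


MAE = (1/3) * (|16-11|=5 + |16-23|=7 + |25-12|=13). Sum = 25. MAE = 25/3.

25/3


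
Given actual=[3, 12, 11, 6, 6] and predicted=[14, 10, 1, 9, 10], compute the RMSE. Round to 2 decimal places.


MSE = 50.0000. RMSE = sqrt(50.0000) = 7.07.

7.07


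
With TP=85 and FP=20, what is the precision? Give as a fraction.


Precision = TP / (TP + FP) = 85 / 105 = 17/21.

17/21


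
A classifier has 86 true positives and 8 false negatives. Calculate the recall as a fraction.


Recall = TP / (TP + FN) = 86 / 94 = 43/47.

43/47


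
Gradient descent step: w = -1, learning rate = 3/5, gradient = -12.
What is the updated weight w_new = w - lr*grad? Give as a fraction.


w_new = -1 - 3/5 * -12 = -1 - -36/5 = 31/5.

31/5


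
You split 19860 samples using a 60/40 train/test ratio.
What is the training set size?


Test set = 19860 * 40% = 7944. Training set = 19860 - 7944 = 11916.

11916


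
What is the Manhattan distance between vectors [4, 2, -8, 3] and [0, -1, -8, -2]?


d = sum of absolute differences: |4-0|=4 + |2--1|=3 + |-8--8|=0 + |3--2|=5 = 12.

12


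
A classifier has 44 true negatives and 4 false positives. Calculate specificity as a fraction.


Specificity = TN / (TN + FP) = 44 / 48 = 11/12.

11/12


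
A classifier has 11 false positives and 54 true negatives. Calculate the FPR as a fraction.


FPR = FP / (FP + TN) = 11 / 65 = 11/65.

11/65


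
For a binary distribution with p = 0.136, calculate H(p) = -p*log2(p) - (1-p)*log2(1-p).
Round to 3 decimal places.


H = -0.136*log2(0.136) - 0.864*log2(0.864) = 0.574.

0.574


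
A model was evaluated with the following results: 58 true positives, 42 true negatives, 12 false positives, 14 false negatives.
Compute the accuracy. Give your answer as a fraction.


Accuracy = (TP + TN) / (TP + TN + FP + FN) = (58 + 42) / 126 = 50/63.

50/63


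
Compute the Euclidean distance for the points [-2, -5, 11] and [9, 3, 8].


d = sqrt(sum of squared differences). (-2-9)^2=121, (-5-3)^2=64, (11-8)^2=9. Sum = 194.

sqrt(194)


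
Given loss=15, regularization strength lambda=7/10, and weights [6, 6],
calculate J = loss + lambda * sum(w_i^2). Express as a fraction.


L2 sq norm = sum(w^2) = 72. J = 15 + 7/10 * 72 = 327/5.

327/5


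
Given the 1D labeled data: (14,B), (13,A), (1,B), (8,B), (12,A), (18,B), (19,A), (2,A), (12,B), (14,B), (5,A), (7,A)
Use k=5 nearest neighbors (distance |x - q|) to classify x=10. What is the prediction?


Distances: |14-10|=4, |13-10|=3, |1-10|=9, |8-10|=2, |12-10|=2, |18-10|=8, |19-10|=9, |2-10|=8, |12-10|=2, |14-10|=4, |5-10|=5, |7-10|=3. 5 nearest: (12,A), (8,B), (12,B), (13,A), (7,A). Counts: {'A': 3, 'B': 2}. Majority class: A.

A


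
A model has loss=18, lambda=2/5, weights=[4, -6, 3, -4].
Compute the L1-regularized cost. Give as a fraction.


L1 norm = sum(|w|) = 17. J = 18 + 2/5 * 17 = 124/5.

124/5


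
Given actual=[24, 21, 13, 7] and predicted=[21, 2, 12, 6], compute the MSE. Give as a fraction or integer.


MSE = (1/4) * ((24-21)^2=9 + (21-2)^2=361 + (13-12)^2=1 + (7-6)^2=1). Sum = 372. MSE = 93.

93


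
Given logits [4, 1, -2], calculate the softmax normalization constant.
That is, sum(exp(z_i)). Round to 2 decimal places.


Denom = e^4=54.5982 + e^1=2.7183 + e^-2=0.1353. Sum = 57.4518, which rounds to 57.45.

57.45


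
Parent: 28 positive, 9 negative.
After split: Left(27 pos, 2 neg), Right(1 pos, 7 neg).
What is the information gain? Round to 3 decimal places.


H(parent) = 0.8004. H(left) = 0.3621, H(right) = 0.5436. Weighted = (29/37)*0.3621 + (8/37)*0.5436 = 0.4013. IG = 0.8004 - 0.4013 = 0.3991, which rounds to 0.399.

0.399


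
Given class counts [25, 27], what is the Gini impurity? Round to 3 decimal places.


Total = 52. Proportions: 25/52, 27/52. sum(p_i^2) = 0.5007. Gini = 1 - 0.5007 = 0.4993, which rounds to 0.499.

0.499


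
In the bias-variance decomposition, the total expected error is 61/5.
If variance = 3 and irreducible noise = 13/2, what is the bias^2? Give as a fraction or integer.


Total error = bias^2 + variance + irreducible noise. So bias^2 = 61/5 - 3 - 13/2 = 27/10.

27/10


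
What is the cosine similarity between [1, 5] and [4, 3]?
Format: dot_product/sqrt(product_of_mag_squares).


dot = 19. |a|^2 = 26, |b|^2 = 25. cos = 19/sqrt(650).

19/sqrt(650)


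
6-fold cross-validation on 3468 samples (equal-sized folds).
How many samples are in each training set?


Each validation fold has 3468/6 = 578 samples. Training set = 3468 - 578 = 2890.

2890


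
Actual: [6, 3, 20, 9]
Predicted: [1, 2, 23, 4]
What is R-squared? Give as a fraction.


Mean(y) = 19/2. SS_res = 60. SS_tot = 165. R^2 = 1 - 60/(165) = 7/11.

7/11


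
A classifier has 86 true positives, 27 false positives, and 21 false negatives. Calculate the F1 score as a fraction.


Precision = 86/113 = 86/113. Recall = 86/107 = 86/107. F1 = 2*P*R/(P+R) = 43/55.

43/55


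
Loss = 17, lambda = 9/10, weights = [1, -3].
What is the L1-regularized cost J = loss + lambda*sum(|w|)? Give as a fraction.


L1 norm = sum(|w|) = 4. J = 17 + 9/10 * 4 = 103/5.

103/5


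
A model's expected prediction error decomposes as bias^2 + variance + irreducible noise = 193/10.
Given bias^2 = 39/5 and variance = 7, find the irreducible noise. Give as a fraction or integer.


Total error = bias^2 + variance + irreducible noise. So irreducible noise = 193/10 - 39/5 - 7 = 9/2.

9/2


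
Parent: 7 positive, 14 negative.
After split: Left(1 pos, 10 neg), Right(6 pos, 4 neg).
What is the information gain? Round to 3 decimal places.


H(parent) = 0.9183. H(left) = 0.4395, H(right) = 0.9710. Weighted = (11/21)*0.4395 + (10/21)*0.9710 = 0.6926. IG = 0.9183 - 0.6926 = 0.2257, which rounds to 0.226.

0.226


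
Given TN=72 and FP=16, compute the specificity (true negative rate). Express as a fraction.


Specificity = TN / (TN + FP) = 72 / 88 = 9/11.

9/11


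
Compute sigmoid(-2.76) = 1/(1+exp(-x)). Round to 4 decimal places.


sigma(-2.76) = 1/(1+e^(2.76)) = 1/(1+15.799843) = 1/16.799843 = 0.0595.

0.0595


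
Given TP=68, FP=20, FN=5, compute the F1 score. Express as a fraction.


Precision = 68/88 = 17/22. Recall = 68/73 = 68/73. F1 = 2*P*R/(P+R) = 136/161.

136/161


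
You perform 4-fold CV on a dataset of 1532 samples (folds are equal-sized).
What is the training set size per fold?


Each validation fold has 1532/4 = 383 samples. Training set = 1532 - 383 = 1149.

1149


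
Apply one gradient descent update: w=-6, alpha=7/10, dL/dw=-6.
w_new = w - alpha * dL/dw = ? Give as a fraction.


w_new = -6 - 7/10 * -6 = -6 - -21/5 = -9/5.

-9/5


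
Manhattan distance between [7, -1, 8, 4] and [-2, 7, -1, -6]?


d = sum of absolute differences: |7--2|=9 + |-1-7|=8 + |8--1|=9 + |4--6|=10 = 36.

36


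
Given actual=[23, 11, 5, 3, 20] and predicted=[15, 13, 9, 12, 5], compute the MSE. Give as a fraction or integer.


MSE = (1/5) * ((23-15)^2=64 + (11-13)^2=4 + (5-9)^2=16 + (3-12)^2=81 + (20-5)^2=225). Sum = 390. MSE = 78.

78


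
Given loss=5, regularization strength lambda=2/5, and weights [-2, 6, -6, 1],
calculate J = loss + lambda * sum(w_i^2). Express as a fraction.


L2 sq norm = sum(w^2) = 77. J = 5 + 2/5 * 77 = 179/5.

179/5


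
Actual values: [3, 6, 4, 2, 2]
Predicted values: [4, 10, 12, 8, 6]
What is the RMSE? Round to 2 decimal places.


MSE = 26.6000. RMSE = sqrt(26.6000) = 5.16.

5.16


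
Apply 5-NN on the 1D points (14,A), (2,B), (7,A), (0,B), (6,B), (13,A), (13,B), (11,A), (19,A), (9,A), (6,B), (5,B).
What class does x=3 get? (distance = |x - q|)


Distances: |14-3|=11, |2-3|=1, |7-3|=4, |0-3|=3, |6-3|=3, |13-3|=10, |13-3|=10, |11-3|=8, |19-3|=16, |9-3|=6, |6-3|=3, |5-3|=2. 5 nearest: (2,B), (5,B), (0,B), (6,B), (6,B). Counts: {'B': 5}. Majority class: B.

B


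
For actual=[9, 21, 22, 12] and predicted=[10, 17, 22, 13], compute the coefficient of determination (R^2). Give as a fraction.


Mean(y) = 16. SS_res = 18. SS_tot = 126. R^2 = 1 - 18/(126) = 6/7.

6/7


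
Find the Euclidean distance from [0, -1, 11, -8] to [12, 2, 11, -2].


d = sqrt(sum of squared differences). (0-12)^2=144, (-1-2)^2=9, (11-11)^2=0, (-8--2)^2=36. Sum = 189.

sqrt(189)


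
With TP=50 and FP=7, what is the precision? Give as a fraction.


Precision = TP / (TP + FP) = 50 / 57 = 50/57.

50/57


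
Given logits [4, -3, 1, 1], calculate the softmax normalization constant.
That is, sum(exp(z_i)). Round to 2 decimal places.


Denom = e^4=54.5982 + e^-3=0.0498 + e^1=2.7183 + e^1=2.7183. Sum = 60.0846, which rounds to 60.08.

60.08


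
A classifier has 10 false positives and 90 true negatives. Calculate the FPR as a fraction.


FPR = FP / (FP + TN) = 10 / 100 = 1/10.

1/10


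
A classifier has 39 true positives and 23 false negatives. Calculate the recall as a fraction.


Recall = TP / (TP + FN) = 39 / 62 = 39/62.

39/62


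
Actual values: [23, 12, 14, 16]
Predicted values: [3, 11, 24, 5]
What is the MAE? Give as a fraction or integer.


MAE = (1/4) * (|23-3|=20 + |12-11|=1 + |14-24|=10 + |16-5|=11). Sum = 42. MAE = 21/2.

21/2


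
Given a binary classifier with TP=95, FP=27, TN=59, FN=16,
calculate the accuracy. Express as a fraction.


Accuracy = (TP + TN) / (TP + TN + FP + FN) = (95 + 59) / 197 = 154/197.

154/197


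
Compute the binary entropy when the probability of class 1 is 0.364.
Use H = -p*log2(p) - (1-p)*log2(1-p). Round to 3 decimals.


H = -0.364*log2(0.364) - 0.636*log2(0.636) = 0.946.

0.946


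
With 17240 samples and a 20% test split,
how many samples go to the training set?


Test set = 17240 * 20% = 3448. Training set = 17240 - 3448 = 13792.

13792


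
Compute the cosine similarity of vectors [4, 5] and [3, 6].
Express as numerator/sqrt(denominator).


dot = 42. |a|^2 = 41, |b|^2 = 45. cos = 42/sqrt(1845).

42/sqrt(1845)


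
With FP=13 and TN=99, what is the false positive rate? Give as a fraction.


FPR = FP / (FP + TN) = 13 / 112 = 13/112.

13/112


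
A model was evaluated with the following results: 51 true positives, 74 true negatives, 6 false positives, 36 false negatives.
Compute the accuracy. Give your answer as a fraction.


Accuracy = (TP + TN) / (TP + TN + FP + FN) = (51 + 74) / 167 = 125/167.

125/167


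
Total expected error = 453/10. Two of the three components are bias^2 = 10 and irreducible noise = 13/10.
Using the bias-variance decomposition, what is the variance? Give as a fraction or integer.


Total error = bias^2 + variance + irreducible noise. So variance = 453/10 - 10 - 13/10 = 34.

34


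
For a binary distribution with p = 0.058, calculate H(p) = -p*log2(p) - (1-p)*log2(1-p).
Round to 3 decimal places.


H = -0.058*log2(0.058) - 0.942*log2(0.942) = 0.319.

0.319


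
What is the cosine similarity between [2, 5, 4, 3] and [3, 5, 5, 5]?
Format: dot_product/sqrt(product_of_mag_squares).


dot = 66. |a|^2 = 54, |b|^2 = 84. cos = 66/sqrt(4536).

66/sqrt(4536)


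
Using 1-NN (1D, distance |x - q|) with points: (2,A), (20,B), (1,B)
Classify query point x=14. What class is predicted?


Distances: |2-14|=12, |20-14|=6, |1-14|=13. 1 nearest: (20,B). Counts: {'B': 1}. Majority class: B.

B


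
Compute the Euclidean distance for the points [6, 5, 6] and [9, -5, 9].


d = sqrt(sum of squared differences). (6-9)^2=9, (5--5)^2=100, (6-9)^2=9. Sum = 118.

sqrt(118)


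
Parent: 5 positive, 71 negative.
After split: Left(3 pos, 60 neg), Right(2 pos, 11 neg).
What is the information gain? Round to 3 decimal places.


H(parent) = 0.3500. H(left) = 0.2762, H(right) = 0.6194. Weighted = (63/76)*0.2762 + (13/76)*0.6194 = 0.3349. IG = 0.3500 - 0.3349 = 0.0151, which rounds to 0.015.

0.015


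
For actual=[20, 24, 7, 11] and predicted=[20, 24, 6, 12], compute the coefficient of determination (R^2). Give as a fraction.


Mean(y) = 31/2. SS_res = 2. SS_tot = 185. R^2 = 1 - 2/(185) = 183/185.

183/185


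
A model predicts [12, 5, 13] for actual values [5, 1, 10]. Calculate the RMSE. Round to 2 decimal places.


MSE = 24.6667. RMSE = sqrt(24.6667) = 4.97.

4.97


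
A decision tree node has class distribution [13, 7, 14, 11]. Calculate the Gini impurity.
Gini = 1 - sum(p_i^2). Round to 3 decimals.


Total = 45. Proportions: 13/45, 7/45, 14/45, 11/45. sum(p_i^2) = 0.2642. Gini = 1 - 0.2642 = 0.7358, which rounds to 0.736.

0.736


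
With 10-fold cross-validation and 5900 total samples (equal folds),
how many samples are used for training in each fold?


Each validation fold has 5900/10 = 590 samples. Training set = 5900 - 590 = 5310.

5310


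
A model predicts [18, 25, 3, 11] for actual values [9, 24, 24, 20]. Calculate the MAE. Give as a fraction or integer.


MAE = (1/4) * (|9-18|=9 + |24-25|=1 + |24-3|=21 + |20-11|=9). Sum = 40. MAE = 10.

10


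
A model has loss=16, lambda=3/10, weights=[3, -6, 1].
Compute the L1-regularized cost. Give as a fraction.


L1 norm = sum(|w|) = 10. J = 16 + 3/10 * 10 = 19.

19


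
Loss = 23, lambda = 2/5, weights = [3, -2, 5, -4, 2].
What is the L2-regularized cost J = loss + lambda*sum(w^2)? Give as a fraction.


L2 sq norm = sum(w^2) = 58. J = 23 + 2/5 * 58 = 231/5.

231/5


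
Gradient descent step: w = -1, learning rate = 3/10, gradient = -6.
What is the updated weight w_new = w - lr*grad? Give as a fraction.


w_new = -1 - 3/10 * -6 = -1 - -9/5 = 4/5.

4/5


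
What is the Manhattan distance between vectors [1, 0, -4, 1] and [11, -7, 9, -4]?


d = sum of absolute differences: |1-11|=10 + |0--7|=7 + |-4-9|=13 + |1--4|=5 = 35.

35


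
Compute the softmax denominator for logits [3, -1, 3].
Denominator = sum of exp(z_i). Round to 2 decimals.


Denom = e^3=20.0855 + e^-1=0.3679 + e^3=20.0855. Sum = 40.5389, which rounds to 40.54.

40.54


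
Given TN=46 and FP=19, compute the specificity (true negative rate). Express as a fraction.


Specificity = TN / (TN + FP) = 46 / 65 = 46/65.

46/65


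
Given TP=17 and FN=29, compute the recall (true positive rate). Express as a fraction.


Recall = TP / (TP + FN) = 17 / 46 = 17/46.

17/46


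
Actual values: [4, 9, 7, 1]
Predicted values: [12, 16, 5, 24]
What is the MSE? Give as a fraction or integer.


MSE = (1/4) * ((4-12)^2=64 + (9-16)^2=49 + (7-5)^2=4 + (1-24)^2=529). Sum = 646. MSE = 323/2.

323/2


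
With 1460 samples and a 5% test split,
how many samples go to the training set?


Test set = 1460 * 5% = 73. Training set = 1460 - 73 = 1387.

1387


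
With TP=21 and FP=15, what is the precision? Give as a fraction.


Precision = TP / (TP + FP) = 21 / 36 = 7/12.

7/12


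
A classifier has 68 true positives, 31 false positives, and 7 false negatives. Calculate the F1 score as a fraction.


Precision = 68/99 = 68/99. Recall = 68/75 = 68/75. F1 = 2*P*R/(P+R) = 68/87.

68/87


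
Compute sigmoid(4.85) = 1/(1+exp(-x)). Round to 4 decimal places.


sigma(4.85) = 1/(1+e^(-4.85)) = 1/(1+0.007828) = 1/1.007828 = 0.9922.

0.9922


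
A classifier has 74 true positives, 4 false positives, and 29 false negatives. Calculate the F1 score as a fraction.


Precision = 74/78 = 37/39. Recall = 74/103 = 74/103. F1 = 2*P*R/(P+R) = 148/181.

148/181


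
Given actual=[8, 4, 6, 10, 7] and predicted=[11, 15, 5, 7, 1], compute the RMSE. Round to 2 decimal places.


MSE = 35.2000. RMSE = sqrt(35.2000) = 5.93.

5.93


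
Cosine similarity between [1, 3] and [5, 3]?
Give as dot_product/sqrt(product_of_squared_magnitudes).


dot = 14. |a|^2 = 10, |b|^2 = 34. cos = 14/sqrt(340).

14/sqrt(340)


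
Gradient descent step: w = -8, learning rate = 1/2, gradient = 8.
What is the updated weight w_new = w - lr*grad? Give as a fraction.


w_new = -8 - 1/2 * 8 = -8 - 4 = -12.

-12


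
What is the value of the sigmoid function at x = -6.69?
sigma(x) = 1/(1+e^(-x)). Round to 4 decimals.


sigma(-6.69) = 1/(1+e^(6.69)) = 1/(1+804.322252) = 1/805.322252 = 0.0012.

0.0012


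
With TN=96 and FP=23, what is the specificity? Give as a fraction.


Specificity = TN / (TN + FP) = 96 / 119 = 96/119.

96/119


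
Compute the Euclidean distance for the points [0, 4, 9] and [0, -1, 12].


d = sqrt(sum of squared differences). (0-0)^2=0, (4--1)^2=25, (9-12)^2=9. Sum = 34.

sqrt(34)


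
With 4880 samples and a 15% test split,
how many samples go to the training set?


Test set = 4880 * 15% = 732. Training set = 4880 - 732 = 4148.

4148


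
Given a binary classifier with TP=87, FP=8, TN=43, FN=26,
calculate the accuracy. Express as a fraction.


Accuracy = (TP + TN) / (TP + TN + FP + FN) = (87 + 43) / 164 = 65/82.

65/82


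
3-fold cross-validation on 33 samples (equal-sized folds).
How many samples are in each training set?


Each validation fold has 33/3 = 11 samples. Training set = 33 - 11 = 22.

22


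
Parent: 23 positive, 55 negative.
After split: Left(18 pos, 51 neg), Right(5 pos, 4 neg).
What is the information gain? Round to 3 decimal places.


H(parent) = 0.8749. H(left) = 0.8281, H(right) = 0.9911. Weighted = (69/78)*0.8281 + (9/78)*0.9911 = 0.8469. IG = 0.8749 - 0.8469 = 0.0280, which rounds to 0.028.

0.028


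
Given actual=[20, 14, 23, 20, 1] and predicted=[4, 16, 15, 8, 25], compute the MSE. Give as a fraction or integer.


MSE = (1/5) * ((20-4)^2=256 + (14-16)^2=4 + (23-15)^2=64 + (20-8)^2=144 + (1-25)^2=576). Sum = 1044. MSE = 1044/5.

1044/5


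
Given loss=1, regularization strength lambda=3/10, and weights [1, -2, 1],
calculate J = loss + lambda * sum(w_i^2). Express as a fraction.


L2 sq norm = sum(w^2) = 6. J = 1 + 3/10 * 6 = 14/5.

14/5


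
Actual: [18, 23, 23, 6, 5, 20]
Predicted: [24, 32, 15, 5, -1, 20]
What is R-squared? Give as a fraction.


Mean(y) = 95/6. SS_res = 218. SS_tot = 2033/6. R^2 = 1 - 218/(2033/6) = 725/2033.

725/2033


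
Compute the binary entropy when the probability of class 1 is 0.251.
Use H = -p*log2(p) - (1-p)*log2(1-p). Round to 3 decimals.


H = -0.251*log2(0.251) - 0.749*log2(0.749) = 0.813.

0.813


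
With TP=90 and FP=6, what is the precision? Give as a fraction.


Precision = TP / (TP + FP) = 90 / 96 = 15/16.

15/16


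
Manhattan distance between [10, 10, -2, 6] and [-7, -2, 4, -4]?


d = sum of absolute differences: |10--7|=17 + |10--2|=12 + |-2-4|=6 + |6--4|=10 = 45.

45


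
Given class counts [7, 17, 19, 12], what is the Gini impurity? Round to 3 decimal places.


Total = 55. Proportions: 7/55, 17/55, 19/55, 12/55. sum(p_i^2) = 0.2787. Gini = 1 - 0.2787 = 0.7213, which rounds to 0.721.

0.721


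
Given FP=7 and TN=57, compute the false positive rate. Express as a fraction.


FPR = FP / (FP + TN) = 7 / 64 = 7/64.

7/64


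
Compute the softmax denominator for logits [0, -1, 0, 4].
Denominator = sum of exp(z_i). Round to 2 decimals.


Denom = e^0=1.0000 + e^-1=0.3679 + e^0=1.0000 + e^4=54.5982. Sum = 56.9661, which rounds to 56.97.

56.97


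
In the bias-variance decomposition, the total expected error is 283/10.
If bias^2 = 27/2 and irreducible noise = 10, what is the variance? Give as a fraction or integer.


Total error = bias^2 + variance + irreducible noise. So variance = 283/10 - 27/2 - 10 = 24/5.

24/5


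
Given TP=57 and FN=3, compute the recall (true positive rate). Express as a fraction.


Recall = TP / (TP + FN) = 57 / 60 = 19/20.

19/20


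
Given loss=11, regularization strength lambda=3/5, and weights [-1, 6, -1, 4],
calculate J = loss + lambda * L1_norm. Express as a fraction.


L1 norm = sum(|w|) = 12. J = 11 + 3/5 * 12 = 91/5.

91/5


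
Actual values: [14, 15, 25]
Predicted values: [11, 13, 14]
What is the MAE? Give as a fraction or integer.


MAE = (1/3) * (|14-11|=3 + |15-13|=2 + |25-14|=11). Sum = 16. MAE = 16/3.

16/3


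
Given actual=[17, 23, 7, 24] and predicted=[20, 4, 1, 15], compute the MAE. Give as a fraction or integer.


MAE = (1/4) * (|17-20|=3 + |23-4|=19 + |7-1|=6 + |24-15|=9). Sum = 37. MAE = 37/4.

37/4


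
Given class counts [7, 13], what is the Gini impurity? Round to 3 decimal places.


Total = 20. Proportions: 7/20, 13/20. sum(p_i^2) = 0.5450. Gini = 1 - 0.5450 = 0.4550, which rounds to 0.455.

0.455


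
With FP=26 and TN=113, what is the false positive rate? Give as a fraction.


FPR = FP / (FP + TN) = 26 / 139 = 26/139.

26/139


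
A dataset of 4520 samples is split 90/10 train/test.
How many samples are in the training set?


Test set = 4520 * 10% = 452. Training set = 4520 - 452 = 4068.

4068


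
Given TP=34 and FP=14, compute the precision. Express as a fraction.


Precision = TP / (TP + FP) = 34 / 48 = 17/24.

17/24


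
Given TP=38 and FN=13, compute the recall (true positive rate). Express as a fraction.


Recall = TP / (TP + FN) = 38 / 51 = 38/51.

38/51


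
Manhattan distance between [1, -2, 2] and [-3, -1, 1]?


d = sum of absolute differences: |1--3|=4 + |-2--1|=1 + |2-1|=1 = 6.

6


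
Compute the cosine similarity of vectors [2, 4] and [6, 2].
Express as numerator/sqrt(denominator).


dot = 20. |a|^2 = 20, |b|^2 = 40. cos = 20/sqrt(800).

20/sqrt(800)


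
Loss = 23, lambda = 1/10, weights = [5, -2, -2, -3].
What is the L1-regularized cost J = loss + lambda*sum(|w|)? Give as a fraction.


L1 norm = sum(|w|) = 12. J = 23 + 1/10 * 12 = 121/5.

121/5


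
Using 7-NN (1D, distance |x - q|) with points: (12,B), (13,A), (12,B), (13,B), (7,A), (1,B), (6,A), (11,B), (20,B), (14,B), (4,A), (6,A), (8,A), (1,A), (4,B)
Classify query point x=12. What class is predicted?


Distances: |12-12|=0, |13-12|=1, |12-12|=0, |13-12|=1, |7-12|=5, |1-12|=11, |6-12|=6, |11-12|=1, |20-12|=8, |14-12|=2, |4-12|=8, |6-12|=6, |8-12|=4, |1-12|=11, |4-12|=8. 7 nearest: (12,B), (12,B), (13,A), (13,B), (11,B), (14,B), (8,A). Counts: {'B': 5, 'A': 2}. Majority class: B.

B


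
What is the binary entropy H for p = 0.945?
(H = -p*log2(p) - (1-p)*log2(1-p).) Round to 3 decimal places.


H = -0.945*log2(0.945) - 0.055*log2(0.055) = 0.307.

0.307


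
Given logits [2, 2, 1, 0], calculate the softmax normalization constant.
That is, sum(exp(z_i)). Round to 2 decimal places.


Denom = e^2=7.3891 + e^2=7.3891 + e^1=2.7183 + e^0=1.0000. Sum = 18.4965, which rounds to 18.50.

18.50


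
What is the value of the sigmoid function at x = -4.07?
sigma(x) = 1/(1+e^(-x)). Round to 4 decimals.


sigma(-4.07) = 1/(1+e^(4.07)) = 1/(1+58.556963) = 1/59.556963 = 0.0168.

0.0168


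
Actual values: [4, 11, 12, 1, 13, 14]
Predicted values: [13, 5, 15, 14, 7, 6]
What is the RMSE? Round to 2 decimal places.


MSE = 65.8333. RMSE = sqrt(65.8333) = 8.11.

8.11


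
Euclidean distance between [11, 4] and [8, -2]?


d = sqrt(sum of squared differences). (11-8)^2=9, (4--2)^2=36. Sum = 45.

sqrt(45)


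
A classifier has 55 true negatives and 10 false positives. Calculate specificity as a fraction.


Specificity = TN / (TN + FP) = 55 / 65 = 11/13.

11/13


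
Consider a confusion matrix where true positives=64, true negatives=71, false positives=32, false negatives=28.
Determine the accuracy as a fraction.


Accuracy = (TP + TN) / (TP + TN + FP + FN) = (64 + 71) / 195 = 9/13.

9/13


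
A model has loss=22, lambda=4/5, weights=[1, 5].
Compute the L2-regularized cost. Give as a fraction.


L2 sq norm = sum(w^2) = 26. J = 22 + 4/5 * 26 = 214/5.

214/5


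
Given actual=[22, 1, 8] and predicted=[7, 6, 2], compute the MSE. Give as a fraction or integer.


MSE = (1/3) * ((22-7)^2=225 + (1-6)^2=25 + (8-2)^2=36). Sum = 286. MSE = 286/3.

286/3


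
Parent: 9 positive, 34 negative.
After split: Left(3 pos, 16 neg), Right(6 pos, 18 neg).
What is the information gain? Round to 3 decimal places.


H(parent) = 0.7401. H(left) = 0.6292, H(right) = 0.8113. Weighted = (19/43)*0.6292 + (24/43)*0.8113 = 0.7308. IG = 0.7401 - 0.7308 = 0.0093, which rounds to 0.009.

0.009


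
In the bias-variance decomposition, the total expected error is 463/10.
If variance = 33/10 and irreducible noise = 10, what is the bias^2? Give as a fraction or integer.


Total error = bias^2 + variance + irreducible noise. So bias^2 = 463/10 - 33/10 - 10 = 33.

33


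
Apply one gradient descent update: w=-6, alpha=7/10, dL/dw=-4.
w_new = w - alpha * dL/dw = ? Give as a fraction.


w_new = -6 - 7/10 * -4 = -6 - -14/5 = -16/5.

-16/5


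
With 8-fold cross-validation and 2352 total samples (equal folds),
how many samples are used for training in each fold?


Each validation fold has 2352/8 = 294 samples. Training set = 2352 - 294 = 2058.

2058


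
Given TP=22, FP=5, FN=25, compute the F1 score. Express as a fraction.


Precision = 22/27 = 22/27. Recall = 22/47 = 22/47. F1 = 2*P*R/(P+R) = 22/37.

22/37


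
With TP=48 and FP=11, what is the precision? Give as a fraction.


Precision = TP / (TP + FP) = 48 / 59 = 48/59.

48/59


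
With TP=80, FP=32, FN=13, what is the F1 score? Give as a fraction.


Precision = 80/112 = 5/7. Recall = 80/93 = 80/93. F1 = 2*P*R/(P+R) = 32/41.

32/41


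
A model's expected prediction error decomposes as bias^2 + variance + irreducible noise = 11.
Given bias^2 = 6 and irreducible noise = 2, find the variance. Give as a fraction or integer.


Total error = bias^2 + variance + irreducible noise. So variance = 11 - 6 - 2 = 3.

3


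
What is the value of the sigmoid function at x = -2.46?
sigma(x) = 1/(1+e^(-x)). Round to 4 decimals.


sigma(-2.46) = 1/(1+e^(2.46)) = 1/(1+11.704812) = 1/12.704812 = 0.0787.

0.0787


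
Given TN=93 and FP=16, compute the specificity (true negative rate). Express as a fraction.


Specificity = TN / (TN + FP) = 93 / 109 = 93/109.

93/109


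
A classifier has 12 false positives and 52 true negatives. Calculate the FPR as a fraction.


FPR = FP / (FP + TN) = 12 / 64 = 3/16.

3/16


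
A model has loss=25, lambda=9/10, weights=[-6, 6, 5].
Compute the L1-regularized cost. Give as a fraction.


L1 norm = sum(|w|) = 17. J = 25 + 9/10 * 17 = 403/10.

403/10


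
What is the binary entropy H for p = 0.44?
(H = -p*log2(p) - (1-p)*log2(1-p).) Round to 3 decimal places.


H = -0.44*log2(0.44) - 0.56*log2(0.56) = 0.990.

0.990


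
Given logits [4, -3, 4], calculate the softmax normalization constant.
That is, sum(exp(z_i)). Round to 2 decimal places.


Denom = e^4=54.5982 + e^-3=0.0498 + e^4=54.5982. Sum = 109.2462, which rounds to 109.25.

109.25


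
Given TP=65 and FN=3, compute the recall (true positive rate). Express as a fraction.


Recall = TP / (TP + FN) = 65 / 68 = 65/68.

65/68


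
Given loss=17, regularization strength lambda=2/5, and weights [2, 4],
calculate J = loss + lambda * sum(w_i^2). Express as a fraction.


L2 sq norm = sum(w^2) = 20. J = 17 + 2/5 * 20 = 25.

25


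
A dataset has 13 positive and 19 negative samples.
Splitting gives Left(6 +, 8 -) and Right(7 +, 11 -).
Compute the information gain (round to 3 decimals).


H(parent) = 0.9745. H(left) = 0.9852, H(right) = 0.9641. Weighted = (14/32)*0.9852 + (18/32)*0.9641 = 0.9733. IG = 0.9745 - 0.9733 = 0.0012, which rounds to 0.001.

0.001


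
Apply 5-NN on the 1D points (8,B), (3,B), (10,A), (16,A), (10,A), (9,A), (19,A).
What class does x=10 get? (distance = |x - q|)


Distances: |8-10|=2, |3-10|=7, |10-10|=0, |16-10|=6, |10-10|=0, |9-10|=1, |19-10|=9. 5 nearest: (10,A), (10,A), (9,A), (8,B), (16,A). Counts: {'A': 4, 'B': 1}. Majority class: A.

A


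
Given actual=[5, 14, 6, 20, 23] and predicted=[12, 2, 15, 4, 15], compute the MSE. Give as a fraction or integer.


MSE = (1/5) * ((5-12)^2=49 + (14-2)^2=144 + (6-15)^2=81 + (20-4)^2=256 + (23-15)^2=64). Sum = 594. MSE = 594/5.

594/5


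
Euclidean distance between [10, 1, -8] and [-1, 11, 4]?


d = sqrt(sum of squared differences). (10--1)^2=121, (1-11)^2=100, (-8-4)^2=144. Sum = 365.

sqrt(365)


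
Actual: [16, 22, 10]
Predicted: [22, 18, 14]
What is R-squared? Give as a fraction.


Mean(y) = 16. SS_res = 68. SS_tot = 72. R^2 = 1 - 68/(72) = 1/18.

1/18


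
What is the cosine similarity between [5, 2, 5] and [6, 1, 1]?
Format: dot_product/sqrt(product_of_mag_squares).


dot = 37. |a|^2 = 54, |b|^2 = 38. cos = 37/sqrt(2052).

37/sqrt(2052)


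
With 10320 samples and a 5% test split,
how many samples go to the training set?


Test set = 10320 * 5% = 516. Training set = 10320 - 516 = 9804.

9804


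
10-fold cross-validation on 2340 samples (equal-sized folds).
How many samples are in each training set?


Each validation fold has 2340/10 = 234 samples. Training set = 2340 - 234 = 2106.

2106
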